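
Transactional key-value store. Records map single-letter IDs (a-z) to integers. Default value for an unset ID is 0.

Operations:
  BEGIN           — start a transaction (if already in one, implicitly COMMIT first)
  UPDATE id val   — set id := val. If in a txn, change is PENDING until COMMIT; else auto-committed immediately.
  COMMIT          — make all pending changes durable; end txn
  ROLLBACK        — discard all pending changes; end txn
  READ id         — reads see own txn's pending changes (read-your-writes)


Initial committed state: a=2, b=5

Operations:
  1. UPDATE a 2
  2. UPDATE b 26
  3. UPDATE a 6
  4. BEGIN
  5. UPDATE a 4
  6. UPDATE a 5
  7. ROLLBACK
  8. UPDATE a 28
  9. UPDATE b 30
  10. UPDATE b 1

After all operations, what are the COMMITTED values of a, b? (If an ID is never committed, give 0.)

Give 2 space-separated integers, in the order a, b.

Answer: 28 1

Derivation:
Initial committed: {a=2, b=5}
Op 1: UPDATE a=2 (auto-commit; committed a=2)
Op 2: UPDATE b=26 (auto-commit; committed b=26)
Op 3: UPDATE a=6 (auto-commit; committed a=6)
Op 4: BEGIN: in_txn=True, pending={}
Op 5: UPDATE a=4 (pending; pending now {a=4})
Op 6: UPDATE a=5 (pending; pending now {a=5})
Op 7: ROLLBACK: discarded pending ['a']; in_txn=False
Op 8: UPDATE a=28 (auto-commit; committed a=28)
Op 9: UPDATE b=30 (auto-commit; committed b=30)
Op 10: UPDATE b=1 (auto-commit; committed b=1)
Final committed: {a=28, b=1}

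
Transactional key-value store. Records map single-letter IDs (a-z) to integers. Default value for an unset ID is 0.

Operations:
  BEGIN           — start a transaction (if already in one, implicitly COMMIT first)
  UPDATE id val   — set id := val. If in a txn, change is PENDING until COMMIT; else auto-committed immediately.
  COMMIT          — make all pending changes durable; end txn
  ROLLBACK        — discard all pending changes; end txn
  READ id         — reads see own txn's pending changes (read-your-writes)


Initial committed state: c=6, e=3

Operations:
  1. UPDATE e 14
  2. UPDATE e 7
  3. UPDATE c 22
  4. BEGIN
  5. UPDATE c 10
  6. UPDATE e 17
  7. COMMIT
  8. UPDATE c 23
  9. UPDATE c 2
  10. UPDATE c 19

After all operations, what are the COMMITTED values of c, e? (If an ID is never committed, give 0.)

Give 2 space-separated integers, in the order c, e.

Answer: 19 17

Derivation:
Initial committed: {c=6, e=3}
Op 1: UPDATE e=14 (auto-commit; committed e=14)
Op 2: UPDATE e=7 (auto-commit; committed e=7)
Op 3: UPDATE c=22 (auto-commit; committed c=22)
Op 4: BEGIN: in_txn=True, pending={}
Op 5: UPDATE c=10 (pending; pending now {c=10})
Op 6: UPDATE e=17 (pending; pending now {c=10, e=17})
Op 7: COMMIT: merged ['c', 'e'] into committed; committed now {c=10, e=17}
Op 8: UPDATE c=23 (auto-commit; committed c=23)
Op 9: UPDATE c=2 (auto-commit; committed c=2)
Op 10: UPDATE c=19 (auto-commit; committed c=19)
Final committed: {c=19, e=17}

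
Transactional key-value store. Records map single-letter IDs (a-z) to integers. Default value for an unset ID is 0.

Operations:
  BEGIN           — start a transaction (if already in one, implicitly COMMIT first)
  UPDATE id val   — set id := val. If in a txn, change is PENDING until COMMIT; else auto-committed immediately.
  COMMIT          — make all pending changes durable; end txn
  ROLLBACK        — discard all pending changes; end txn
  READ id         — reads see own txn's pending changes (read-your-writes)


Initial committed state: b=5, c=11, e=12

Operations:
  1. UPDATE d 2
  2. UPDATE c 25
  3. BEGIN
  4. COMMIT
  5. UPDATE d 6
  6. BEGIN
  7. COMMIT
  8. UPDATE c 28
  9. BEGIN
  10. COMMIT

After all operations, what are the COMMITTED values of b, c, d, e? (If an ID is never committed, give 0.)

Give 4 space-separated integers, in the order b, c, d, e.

Answer: 5 28 6 12

Derivation:
Initial committed: {b=5, c=11, e=12}
Op 1: UPDATE d=2 (auto-commit; committed d=2)
Op 2: UPDATE c=25 (auto-commit; committed c=25)
Op 3: BEGIN: in_txn=True, pending={}
Op 4: COMMIT: merged [] into committed; committed now {b=5, c=25, d=2, e=12}
Op 5: UPDATE d=6 (auto-commit; committed d=6)
Op 6: BEGIN: in_txn=True, pending={}
Op 7: COMMIT: merged [] into committed; committed now {b=5, c=25, d=6, e=12}
Op 8: UPDATE c=28 (auto-commit; committed c=28)
Op 9: BEGIN: in_txn=True, pending={}
Op 10: COMMIT: merged [] into committed; committed now {b=5, c=28, d=6, e=12}
Final committed: {b=5, c=28, d=6, e=12}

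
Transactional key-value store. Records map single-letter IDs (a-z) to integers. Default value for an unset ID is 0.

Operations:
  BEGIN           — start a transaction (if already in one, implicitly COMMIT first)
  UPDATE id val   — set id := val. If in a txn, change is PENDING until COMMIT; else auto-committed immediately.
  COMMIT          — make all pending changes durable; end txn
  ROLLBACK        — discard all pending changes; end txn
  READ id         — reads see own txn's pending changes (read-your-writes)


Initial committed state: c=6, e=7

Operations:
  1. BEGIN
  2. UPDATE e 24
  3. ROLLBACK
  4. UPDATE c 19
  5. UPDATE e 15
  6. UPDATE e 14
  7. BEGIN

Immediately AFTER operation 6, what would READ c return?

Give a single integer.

Initial committed: {c=6, e=7}
Op 1: BEGIN: in_txn=True, pending={}
Op 2: UPDATE e=24 (pending; pending now {e=24})
Op 3: ROLLBACK: discarded pending ['e']; in_txn=False
Op 4: UPDATE c=19 (auto-commit; committed c=19)
Op 5: UPDATE e=15 (auto-commit; committed e=15)
Op 6: UPDATE e=14 (auto-commit; committed e=14)
After op 6: visible(c) = 19 (pending={}, committed={c=19, e=14})

Answer: 19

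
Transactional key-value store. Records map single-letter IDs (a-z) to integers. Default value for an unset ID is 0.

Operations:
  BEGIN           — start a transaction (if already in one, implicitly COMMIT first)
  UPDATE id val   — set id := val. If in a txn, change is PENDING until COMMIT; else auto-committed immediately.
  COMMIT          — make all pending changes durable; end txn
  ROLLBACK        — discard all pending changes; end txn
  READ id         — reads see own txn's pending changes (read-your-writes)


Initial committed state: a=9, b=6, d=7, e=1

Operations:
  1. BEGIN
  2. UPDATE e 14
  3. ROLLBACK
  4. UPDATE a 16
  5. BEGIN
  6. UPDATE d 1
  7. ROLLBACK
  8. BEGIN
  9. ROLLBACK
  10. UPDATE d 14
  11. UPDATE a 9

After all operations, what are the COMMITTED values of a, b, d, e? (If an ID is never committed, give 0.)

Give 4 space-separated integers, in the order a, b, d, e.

Answer: 9 6 14 1

Derivation:
Initial committed: {a=9, b=6, d=7, e=1}
Op 1: BEGIN: in_txn=True, pending={}
Op 2: UPDATE e=14 (pending; pending now {e=14})
Op 3: ROLLBACK: discarded pending ['e']; in_txn=False
Op 4: UPDATE a=16 (auto-commit; committed a=16)
Op 5: BEGIN: in_txn=True, pending={}
Op 6: UPDATE d=1 (pending; pending now {d=1})
Op 7: ROLLBACK: discarded pending ['d']; in_txn=False
Op 8: BEGIN: in_txn=True, pending={}
Op 9: ROLLBACK: discarded pending []; in_txn=False
Op 10: UPDATE d=14 (auto-commit; committed d=14)
Op 11: UPDATE a=9 (auto-commit; committed a=9)
Final committed: {a=9, b=6, d=14, e=1}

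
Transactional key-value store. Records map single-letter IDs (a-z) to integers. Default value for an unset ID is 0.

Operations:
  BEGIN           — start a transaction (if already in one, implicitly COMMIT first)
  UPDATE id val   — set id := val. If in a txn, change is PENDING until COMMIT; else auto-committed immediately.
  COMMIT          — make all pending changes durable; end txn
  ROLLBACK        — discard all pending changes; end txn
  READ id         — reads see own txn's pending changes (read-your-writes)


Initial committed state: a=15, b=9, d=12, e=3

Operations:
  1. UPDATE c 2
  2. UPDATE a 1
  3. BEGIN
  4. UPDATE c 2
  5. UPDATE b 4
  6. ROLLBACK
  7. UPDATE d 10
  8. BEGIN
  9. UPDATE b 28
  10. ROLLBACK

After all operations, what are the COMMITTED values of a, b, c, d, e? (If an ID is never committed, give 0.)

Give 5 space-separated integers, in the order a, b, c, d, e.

Answer: 1 9 2 10 3

Derivation:
Initial committed: {a=15, b=9, d=12, e=3}
Op 1: UPDATE c=2 (auto-commit; committed c=2)
Op 2: UPDATE a=1 (auto-commit; committed a=1)
Op 3: BEGIN: in_txn=True, pending={}
Op 4: UPDATE c=2 (pending; pending now {c=2})
Op 5: UPDATE b=4 (pending; pending now {b=4, c=2})
Op 6: ROLLBACK: discarded pending ['b', 'c']; in_txn=False
Op 7: UPDATE d=10 (auto-commit; committed d=10)
Op 8: BEGIN: in_txn=True, pending={}
Op 9: UPDATE b=28 (pending; pending now {b=28})
Op 10: ROLLBACK: discarded pending ['b']; in_txn=False
Final committed: {a=1, b=9, c=2, d=10, e=3}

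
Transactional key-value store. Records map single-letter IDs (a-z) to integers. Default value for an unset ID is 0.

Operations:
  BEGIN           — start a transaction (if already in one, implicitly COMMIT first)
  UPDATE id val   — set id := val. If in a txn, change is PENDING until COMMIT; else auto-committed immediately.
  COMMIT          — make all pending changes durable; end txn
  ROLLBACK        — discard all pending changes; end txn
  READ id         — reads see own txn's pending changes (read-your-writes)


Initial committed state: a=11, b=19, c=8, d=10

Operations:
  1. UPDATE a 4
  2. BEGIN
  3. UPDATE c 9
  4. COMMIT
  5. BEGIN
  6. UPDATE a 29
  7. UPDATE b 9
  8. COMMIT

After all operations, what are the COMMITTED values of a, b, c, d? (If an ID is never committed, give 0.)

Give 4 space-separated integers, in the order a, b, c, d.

Initial committed: {a=11, b=19, c=8, d=10}
Op 1: UPDATE a=4 (auto-commit; committed a=4)
Op 2: BEGIN: in_txn=True, pending={}
Op 3: UPDATE c=9 (pending; pending now {c=9})
Op 4: COMMIT: merged ['c'] into committed; committed now {a=4, b=19, c=9, d=10}
Op 5: BEGIN: in_txn=True, pending={}
Op 6: UPDATE a=29 (pending; pending now {a=29})
Op 7: UPDATE b=9 (pending; pending now {a=29, b=9})
Op 8: COMMIT: merged ['a', 'b'] into committed; committed now {a=29, b=9, c=9, d=10}
Final committed: {a=29, b=9, c=9, d=10}

Answer: 29 9 9 10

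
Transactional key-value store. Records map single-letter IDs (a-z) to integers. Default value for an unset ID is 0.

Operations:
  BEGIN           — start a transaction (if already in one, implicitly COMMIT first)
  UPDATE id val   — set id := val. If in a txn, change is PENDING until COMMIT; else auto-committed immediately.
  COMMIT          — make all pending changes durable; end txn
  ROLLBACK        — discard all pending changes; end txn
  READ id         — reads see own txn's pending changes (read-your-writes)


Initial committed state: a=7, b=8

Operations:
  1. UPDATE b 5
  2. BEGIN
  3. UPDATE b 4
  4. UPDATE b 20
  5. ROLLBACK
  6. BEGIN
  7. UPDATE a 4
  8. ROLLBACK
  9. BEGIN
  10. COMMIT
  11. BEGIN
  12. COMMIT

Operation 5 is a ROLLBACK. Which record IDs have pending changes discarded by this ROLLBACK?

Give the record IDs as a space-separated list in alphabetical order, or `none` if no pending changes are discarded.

Initial committed: {a=7, b=8}
Op 1: UPDATE b=5 (auto-commit; committed b=5)
Op 2: BEGIN: in_txn=True, pending={}
Op 3: UPDATE b=4 (pending; pending now {b=4})
Op 4: UPDATE b=20 (pending; pending now {b=20})
Op 5: ROLLBACK: discarded pending ['b']; in_txn=False
Op 6: BEGIN: in_txn=True, pending={}
Op 7: UPDATE a=4 (pending; pending now {a=4})
Op 8: ROLLBACK: discarded pending ['a']; in_txn=False
Op 9: BEGIN: in_txn=True, pending={}
Op 10: COMMIT: merged [] into committed; committed now {a=7, b=5}
Op 11: BEGIN: in_txn=True, pending={}
Op 12: COMMIT: merged [] into committed; committed now {a=7, b=5}
ROLLBACK at op 5 discards: ['b']

Answer: b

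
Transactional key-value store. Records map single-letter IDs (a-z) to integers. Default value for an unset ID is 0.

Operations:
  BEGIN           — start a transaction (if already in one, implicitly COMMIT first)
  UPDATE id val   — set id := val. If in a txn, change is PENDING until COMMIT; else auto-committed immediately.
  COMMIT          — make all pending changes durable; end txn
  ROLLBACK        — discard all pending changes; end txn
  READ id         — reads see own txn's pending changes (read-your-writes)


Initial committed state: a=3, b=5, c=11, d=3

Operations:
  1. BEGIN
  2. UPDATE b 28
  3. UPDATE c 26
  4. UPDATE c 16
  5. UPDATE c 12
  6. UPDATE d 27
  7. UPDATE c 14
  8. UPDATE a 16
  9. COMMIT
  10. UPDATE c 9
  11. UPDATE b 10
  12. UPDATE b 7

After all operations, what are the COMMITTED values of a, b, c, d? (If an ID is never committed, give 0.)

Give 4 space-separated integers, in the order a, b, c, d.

Initial committed: {a=3, b=5, c=11, d=3}
Op 1: BEGIN: in_txn=True, pending={}
Op 2: UPDATE b=28 (pending; pending now {b=28})
Op 3: UPDATE c=26 (pending; pending now {b=28, c=26})
Op 4: UPDATE c=16 (pending; pending now {b=28, c=16})
Op 5: UPDATE c=12 (pending; pending now {b=28, c=12})
Op 6: UPDATE d=27 (pending; pending now {b=28, c=12, d=27})
Op 7: UPDATE c=14 (pending; pending now {b=28, c=14, d=27})
Op 8: UPDATE a=16 (pending; pending now {a=16, b=28, c=14, d=27})
Op 9: COMMIT: merged ['a', 'b', 'c', 'd'] into committed; committed now {a=16, b=28, c=14, d=27}
Op 10: UPDATE c=9 (auto-commit; committed c=9)
Op 11: UPDATE b=10 (auto-commit; committed b=10)
Op 12: UPDATE b=7 (auto-commit; committed b=7)
Final committed: {a=16, b=7, c=9, d=27}

Answer: 16 7 9 27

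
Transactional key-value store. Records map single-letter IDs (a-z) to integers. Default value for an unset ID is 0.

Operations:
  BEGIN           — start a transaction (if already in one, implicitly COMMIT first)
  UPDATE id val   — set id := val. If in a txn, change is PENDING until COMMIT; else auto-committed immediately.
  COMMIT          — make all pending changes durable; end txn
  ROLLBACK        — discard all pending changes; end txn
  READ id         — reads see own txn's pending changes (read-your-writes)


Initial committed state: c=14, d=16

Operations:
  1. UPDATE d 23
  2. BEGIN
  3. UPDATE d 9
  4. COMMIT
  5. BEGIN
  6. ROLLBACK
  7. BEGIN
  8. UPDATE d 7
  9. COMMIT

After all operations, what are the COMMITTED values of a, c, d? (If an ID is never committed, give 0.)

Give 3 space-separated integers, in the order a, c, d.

Answer: 0 14 7

Derivation:
Initial committed: {c=14, d=16}
Op 1: UPDATE d=23 (auto-commit; committed d=23)
Op 2: BEGIN: in_txn=True, pending={}
Op 3: UPDATE d=9 (pending; pending now {d=9})
Op 4: COMMIT: merged ['d'] into committed; committed now {c=14, d=9}
Op 5: BEGIN: in_txn=True, pending={}
Op 6: ROLLBACK: discarded pending []; in_txn=False
Op 7: BEGIN: in_txn=True, pending={}
Op 8: UPDATE d=7 (pending; pending now {d=7})
Op 9: COMMIT: merged ['d'] into committed; committed now {c=14, d=7}
Final committed: {c=14, d=7}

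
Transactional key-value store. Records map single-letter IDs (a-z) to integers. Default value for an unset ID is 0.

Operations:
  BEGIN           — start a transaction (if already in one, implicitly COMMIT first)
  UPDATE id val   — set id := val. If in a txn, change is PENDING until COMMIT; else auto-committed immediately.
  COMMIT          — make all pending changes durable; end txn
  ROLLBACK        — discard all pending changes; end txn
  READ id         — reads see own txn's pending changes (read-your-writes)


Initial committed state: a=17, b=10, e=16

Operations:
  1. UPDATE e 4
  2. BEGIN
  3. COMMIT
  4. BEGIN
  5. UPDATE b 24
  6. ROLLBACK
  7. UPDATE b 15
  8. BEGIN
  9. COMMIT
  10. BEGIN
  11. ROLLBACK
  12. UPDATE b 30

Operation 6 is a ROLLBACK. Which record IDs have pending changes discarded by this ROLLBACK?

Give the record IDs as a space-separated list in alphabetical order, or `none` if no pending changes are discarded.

Answer: b

Derivation:
Initial committed: {a=17, b=10, e=16}
Op 1: UPDATE e=4 (auto-commit; committed e=4)
Op 2: BEGIN: in_txn=True, pending={}
Op 3: COMMIT: merged [] into committed; committed now {a=17, b=10, e=4}
Op 4: BEGIN: in_txn=True, pending={}
Op 5: UPDATE b=24 (pending; pending now {b=24})
Op 6: ROLLBACK: discarded pending ['b']; in_txn=False
Op 7: UPDATE b=15 (auto-commit; committed b=15)
Op 8: BEGIN: in_txn=True, pending={}
Op 9: COMMIT: merged [] into committed; committed now {a=17, b=15, e=4}
Op 10: BEGIN: in_txn=True, pending={}
Op 11: ROLLBACK: discarded pending []; in_txn=False
Op 12: UPDATE b=30 (auto-commit; committed b=30)
ROLLBACK at op 6 discards: ['b']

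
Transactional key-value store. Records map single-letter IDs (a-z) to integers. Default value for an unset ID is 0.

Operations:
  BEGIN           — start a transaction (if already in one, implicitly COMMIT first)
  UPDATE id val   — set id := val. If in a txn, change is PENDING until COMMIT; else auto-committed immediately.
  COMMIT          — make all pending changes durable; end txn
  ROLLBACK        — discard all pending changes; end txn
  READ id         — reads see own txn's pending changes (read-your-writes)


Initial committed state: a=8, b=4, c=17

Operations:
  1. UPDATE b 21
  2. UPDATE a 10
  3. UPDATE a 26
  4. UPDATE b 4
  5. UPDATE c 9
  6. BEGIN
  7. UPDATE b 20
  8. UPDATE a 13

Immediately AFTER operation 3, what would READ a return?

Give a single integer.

Answer: 26

Derivation:
Initial committed: {a=8, b=4, c=17}
Op 1: UPDATE b=21 (auto-commit; committed b=21)
Op 2: UPDATE a=10 (auto-commit; committed a=10)
Op 3: UPDATE a=26 (auto-commit; committed a=26)
After op 3: visible(a) = 26 (pending={}, committed={a=26, b=21, c=17})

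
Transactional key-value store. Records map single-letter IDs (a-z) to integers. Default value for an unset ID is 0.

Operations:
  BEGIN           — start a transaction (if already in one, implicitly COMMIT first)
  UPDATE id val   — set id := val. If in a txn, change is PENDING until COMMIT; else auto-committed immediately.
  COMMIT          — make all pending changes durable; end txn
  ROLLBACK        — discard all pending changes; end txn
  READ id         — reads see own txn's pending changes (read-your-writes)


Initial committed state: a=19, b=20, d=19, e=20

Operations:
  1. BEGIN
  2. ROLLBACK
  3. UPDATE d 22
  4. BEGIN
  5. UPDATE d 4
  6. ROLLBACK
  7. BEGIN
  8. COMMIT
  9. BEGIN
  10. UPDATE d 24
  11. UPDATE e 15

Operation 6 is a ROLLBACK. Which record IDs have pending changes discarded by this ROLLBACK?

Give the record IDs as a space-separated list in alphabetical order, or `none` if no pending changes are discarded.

Initial committed: {a=19, b=20, d=19, e=20}
Op 1: BEGIN: in_txn=True, pending={}
Op 2: ROLLBACK: discarded pending []; in_txn=False
Op 3: UPDATE d=22 (auto-commit; committed d=22)
Op 4: BEGIN: in_txn=True, pending={}
Op 5: UPDATE d=4 (pending; pending now {d=4})
Op 6: ROLLBACK: discarded pending ['d']; in_txn=False
Op 7: BEGIN: in_txn=True, pending={}
Op 8: COMMIT: merged [] into committed; committed now {a=19, b=20, d=22, e=20}
Op 9: BEGIN: in_txn=True, pending={}
Op 10: UPDATE d=24 (pending; pending now {d=24})
Op 11: UPDATE e=15 (pending; pending now {d=24, e=15})
ROLLBACK at op 6 discards: ['d']

Answer: d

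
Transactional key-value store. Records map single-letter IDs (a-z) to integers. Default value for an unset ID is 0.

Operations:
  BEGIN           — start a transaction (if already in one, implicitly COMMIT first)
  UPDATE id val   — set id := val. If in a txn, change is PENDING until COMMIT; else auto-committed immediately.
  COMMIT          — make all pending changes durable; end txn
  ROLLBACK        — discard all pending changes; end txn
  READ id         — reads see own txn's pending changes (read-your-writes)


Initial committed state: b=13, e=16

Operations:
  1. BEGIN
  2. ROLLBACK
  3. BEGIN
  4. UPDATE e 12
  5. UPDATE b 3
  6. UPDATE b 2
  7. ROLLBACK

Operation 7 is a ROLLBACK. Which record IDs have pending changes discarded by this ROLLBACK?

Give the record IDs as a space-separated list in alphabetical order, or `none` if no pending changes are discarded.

Initial committed: {b=13, e=16}
Op 1: BEGIN: in_txn=True, pending={}
Op 2: ROLLBACK: discarded pending []; in_txn=False
Op 3: BEGIN: in_txn=True, pending={}
Op 4: UPDATE e=12 (pending; pending now {e=12})
Op 5: UPDATE b=3 (pending; pending now {b=3, e=12})
Op 6: UPDATE b=2 (pending; pending now {b=2, e=12})
Op 7: ROLLBACK: discarded pending ['b', 'e']; in_txn=False
ROLLBACK at op 7 discards: ['b', 'e']

Answer: b e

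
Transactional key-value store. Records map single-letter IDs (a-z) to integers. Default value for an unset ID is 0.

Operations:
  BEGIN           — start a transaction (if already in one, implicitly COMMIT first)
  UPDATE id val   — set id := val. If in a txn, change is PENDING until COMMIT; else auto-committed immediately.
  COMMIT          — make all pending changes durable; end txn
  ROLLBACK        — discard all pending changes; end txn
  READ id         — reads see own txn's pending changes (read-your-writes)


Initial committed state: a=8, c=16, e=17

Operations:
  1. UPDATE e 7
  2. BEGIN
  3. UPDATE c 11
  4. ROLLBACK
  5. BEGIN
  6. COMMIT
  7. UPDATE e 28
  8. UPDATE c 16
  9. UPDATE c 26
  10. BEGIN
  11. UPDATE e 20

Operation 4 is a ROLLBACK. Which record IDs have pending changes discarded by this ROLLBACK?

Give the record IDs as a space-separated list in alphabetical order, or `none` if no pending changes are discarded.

Answer: c

Derivation:
Initial committed: {a=8, c=16, e=17}
Op 1: UPDATE e=7 (auto-commit; committed e=7)
Op 2: BEGIN: in_txn=True, pending={}
Op 3: UPDATE c=11 (pending; pending now {c=11})
Op 4: ROLLBACK: discarded pending ['c']; in_txn=False
Op 5: BEGIN: in_txn=True, pending={}
Op 6: COMMIT: merged [] into committed; committed now {a=8, c=16, e=7}
Op 7: UPDATE e=28 (auto-commit; committed e=28)
Op 8: UPDATE c=16 (auto-commit; committed c=16)
Op 9: UPDATE c=26 (auto-commit; committed c=26)
Op 10: BEGIN: in_txn=True, pending={}
Op 11: UPDATE e=20 (pending; pending now {e=20})
ROLLBACK at op 4 discards: ['c']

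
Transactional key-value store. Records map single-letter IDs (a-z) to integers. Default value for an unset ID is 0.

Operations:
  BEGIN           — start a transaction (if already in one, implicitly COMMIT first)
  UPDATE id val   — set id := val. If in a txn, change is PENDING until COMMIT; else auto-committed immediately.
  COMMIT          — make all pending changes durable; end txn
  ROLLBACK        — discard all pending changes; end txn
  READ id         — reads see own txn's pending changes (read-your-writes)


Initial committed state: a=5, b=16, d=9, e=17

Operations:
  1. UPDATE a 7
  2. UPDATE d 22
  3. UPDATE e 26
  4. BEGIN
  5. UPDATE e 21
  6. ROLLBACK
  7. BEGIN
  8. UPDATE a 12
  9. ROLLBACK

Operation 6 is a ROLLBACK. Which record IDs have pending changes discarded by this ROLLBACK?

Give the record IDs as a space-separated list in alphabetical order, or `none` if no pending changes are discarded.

Answer: e

Derivation:
Initial committed: {a=5, b=16, d=9, e=17}
Op 1: UPDATE a=7 (auto-commit; committed a=7)
Op 2: UPDATE d=22 (auto-commit; committed d=22)
Op 3: UPDATE e=26 (auto-commit; committed e=26)
Op 4: BEGIN: in_txn=True, pending={}
Op 5: UPDATE e=21 (pending; pending now {e=21})
Op 6: ROLLBACK: discarded pending ['e']; in_txn=False
Op 7: BEGIN: in_txn=True, pending={}
Op 8: UPDATE a=12 (pending; pending now {a=12})
Op 9: ROLLBACK: discarded pending ['a']; in_txn=False
ROLLBACK at op 6 discards: ['e']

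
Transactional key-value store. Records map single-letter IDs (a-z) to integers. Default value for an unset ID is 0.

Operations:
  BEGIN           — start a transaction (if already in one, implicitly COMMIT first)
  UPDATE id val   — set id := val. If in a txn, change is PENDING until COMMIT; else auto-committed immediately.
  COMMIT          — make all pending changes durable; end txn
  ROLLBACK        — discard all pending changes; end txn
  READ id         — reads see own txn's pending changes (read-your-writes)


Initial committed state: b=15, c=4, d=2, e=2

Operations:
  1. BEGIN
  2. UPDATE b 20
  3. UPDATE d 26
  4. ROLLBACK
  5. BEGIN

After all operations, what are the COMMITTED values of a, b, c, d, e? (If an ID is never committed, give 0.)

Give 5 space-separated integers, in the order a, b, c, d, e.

Answer: 0 15 4 2 2

Derivation:
Initial committed: {b=15, c=4, d=2, e=2}
Op 1: BEGIN: in_txn=True, pending={}
Op 2: UPDATE b=20 (pending; pending now {b=20})
Op 3: UPDATE d=26 (pending; pending now {b=20, d=26})
Op 4: ROLLBACK: discarded pending ['b', 'd']; in_txn=False
Op 5: BEGIN: in_txn=True, pending={}
Final committed: {b=15, c=4, d=2, e=2}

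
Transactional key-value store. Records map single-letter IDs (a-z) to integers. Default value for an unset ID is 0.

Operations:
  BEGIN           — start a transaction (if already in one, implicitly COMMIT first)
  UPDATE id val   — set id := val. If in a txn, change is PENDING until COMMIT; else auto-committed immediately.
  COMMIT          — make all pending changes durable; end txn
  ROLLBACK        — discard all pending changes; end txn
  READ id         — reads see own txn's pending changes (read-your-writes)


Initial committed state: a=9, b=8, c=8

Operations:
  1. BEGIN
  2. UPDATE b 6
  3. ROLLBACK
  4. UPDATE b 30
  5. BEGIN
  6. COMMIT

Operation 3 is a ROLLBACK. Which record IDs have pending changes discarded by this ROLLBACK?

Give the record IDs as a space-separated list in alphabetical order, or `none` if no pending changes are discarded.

Answer: b

Derivation:
Initial committed: {a=9, b=8, c=8}
Op 1: BEGIN: in_txn=True, pending={}
Op 2: UPDATE b=6 (pending; pending now {b=6})
Op 3: ROLLBACK: discarded pending ['b']; in_txn=False
Op 4: UPDATE b=30 (auto-commit; committed b=30)
Op 5: BEGIN: in_txn=True, pending={}
Op 6: COMMIT: merged [] into committed; committed now {a=9, b=30, c=8}
ROLLBACK at op 3 discards: ['b']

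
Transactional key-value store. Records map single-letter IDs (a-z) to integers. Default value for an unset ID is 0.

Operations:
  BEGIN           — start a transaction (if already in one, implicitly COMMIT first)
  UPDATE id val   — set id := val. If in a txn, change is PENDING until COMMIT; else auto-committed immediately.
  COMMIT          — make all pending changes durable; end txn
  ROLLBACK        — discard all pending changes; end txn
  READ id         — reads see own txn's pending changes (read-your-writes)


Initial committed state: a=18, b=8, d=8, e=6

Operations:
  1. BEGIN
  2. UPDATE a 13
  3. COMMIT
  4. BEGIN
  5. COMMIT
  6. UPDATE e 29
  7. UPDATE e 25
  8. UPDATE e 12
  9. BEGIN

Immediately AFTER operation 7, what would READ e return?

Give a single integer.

Answer: 25

Derivation:
Initial committed: {a=18, b=8, d=8, e=6}
Op 1: BEGIN: in_txn=True, pending={}
Op 2: UPDATE a=13 (pending; pending now {a=13})
Op 3: COMMIT: merged ['a'] into committed; committed now {a=13, b=8, d=8, e=6}
Op 4: BEGIN: in_txn=True, pending={}
Op 5: COMMIT: merged [] into committed; committed now {a=13, b=8, d=8, e=6}
Op 6: UPDATE e=29 (auto-commit; committed e=29)
Op 7: UPDATE e=25 (auto-commit; committed e=25)
After op 7: visible(e) = 25 (pending={}, committed={a=13, b=8, d=8, e=25})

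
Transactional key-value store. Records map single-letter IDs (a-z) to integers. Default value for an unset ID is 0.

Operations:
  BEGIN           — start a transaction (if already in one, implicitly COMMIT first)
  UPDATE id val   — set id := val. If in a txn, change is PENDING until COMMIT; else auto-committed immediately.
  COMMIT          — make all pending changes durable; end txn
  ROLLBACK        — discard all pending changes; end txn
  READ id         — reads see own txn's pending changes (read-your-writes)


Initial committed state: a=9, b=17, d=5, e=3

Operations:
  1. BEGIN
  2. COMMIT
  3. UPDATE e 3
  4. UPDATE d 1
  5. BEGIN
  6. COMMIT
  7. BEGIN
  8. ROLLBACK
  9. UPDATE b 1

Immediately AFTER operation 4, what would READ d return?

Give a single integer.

Initial committed: {a=9, b=17, d=5, e=3}
Op 1: BEGIN: in_txn=True, pending={}
Op 2: COMMIT: merged [] into committed; committed now {a=9, b=17, d=5, e=3}
Op 3: UPDATE e=3 (auto-commit; committed e=3)
Op 4: UPDATE d=1 (auto-commit; committed d=1)
After op 4: visible(d) = 1 (pending={}, committed={a=9, b=17, d=1, e=3})

Answer: 1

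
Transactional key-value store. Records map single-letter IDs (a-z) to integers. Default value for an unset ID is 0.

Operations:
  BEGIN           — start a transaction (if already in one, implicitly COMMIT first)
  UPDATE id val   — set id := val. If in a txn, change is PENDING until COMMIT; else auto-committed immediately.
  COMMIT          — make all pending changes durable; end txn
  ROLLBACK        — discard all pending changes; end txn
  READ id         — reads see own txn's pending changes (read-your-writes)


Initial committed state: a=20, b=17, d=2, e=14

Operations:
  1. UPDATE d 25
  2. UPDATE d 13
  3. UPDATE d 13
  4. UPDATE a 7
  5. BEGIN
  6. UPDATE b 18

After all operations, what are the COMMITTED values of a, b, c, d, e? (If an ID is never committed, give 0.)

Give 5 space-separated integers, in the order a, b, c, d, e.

Initial committed: {a=20, b=17, d=2, e=14}
Op 1: UPDATE d=25 (auto-commit; committed d=25)
Op 2: UPDATE d=13 (auto-commit; committed d=13)
Op 3: UPDATE d=13 (auto-commit; committed d=13)
Op 4: UPDATE a=7 (auto-commit; committed a=7)
Op 5: BEGIN: in_txn=True, pending={}
Op 6: UPDATE b=18 (pending; pending now {b=18})
Final committed: {a=7, b=17, d=13, e=14}

Answer: 7 17 0 13 14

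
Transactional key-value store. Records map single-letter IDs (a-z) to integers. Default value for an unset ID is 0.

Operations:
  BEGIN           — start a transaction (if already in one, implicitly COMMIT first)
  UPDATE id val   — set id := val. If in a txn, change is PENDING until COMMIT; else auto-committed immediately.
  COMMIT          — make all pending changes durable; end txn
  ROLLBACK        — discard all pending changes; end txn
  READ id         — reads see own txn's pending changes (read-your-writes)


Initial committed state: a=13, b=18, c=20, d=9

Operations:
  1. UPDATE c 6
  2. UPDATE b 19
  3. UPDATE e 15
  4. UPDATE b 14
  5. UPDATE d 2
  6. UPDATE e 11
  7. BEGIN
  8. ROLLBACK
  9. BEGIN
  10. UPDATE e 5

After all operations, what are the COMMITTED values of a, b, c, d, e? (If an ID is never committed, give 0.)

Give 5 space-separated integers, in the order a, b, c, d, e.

Answer: 13 14 6 2 11

Derivation:
Initial committed: {a=13, b=18, c=20, d=9}
Op 1: UPDATE c=6 (auto-commit; committed c=6)
Op 2: UPDATE b=19 (auto-commit; committed b=19)
Op 3: UPDATE e=15 (auto-commit; committed e=15)
Op 4: UPDATE b=14 (auto-commit; committed b=14)
Op 5: UPDATE d=2 (auto-commit; committed d=2)
Op 6: UPDATE e=11 (auto-commit; committed e=11)
Op 7: BEGIN: in_txn=True, pending={}
Op 8: ROLLBACK: discarded pending []; in_txn=False
Op 9: BEGIN: in_txn=True, pending={}
Op 10: UPDATE e=5 (pending; pending now {e=5})
Final committed: {a=13, b=14, c=6, d=2, e=11}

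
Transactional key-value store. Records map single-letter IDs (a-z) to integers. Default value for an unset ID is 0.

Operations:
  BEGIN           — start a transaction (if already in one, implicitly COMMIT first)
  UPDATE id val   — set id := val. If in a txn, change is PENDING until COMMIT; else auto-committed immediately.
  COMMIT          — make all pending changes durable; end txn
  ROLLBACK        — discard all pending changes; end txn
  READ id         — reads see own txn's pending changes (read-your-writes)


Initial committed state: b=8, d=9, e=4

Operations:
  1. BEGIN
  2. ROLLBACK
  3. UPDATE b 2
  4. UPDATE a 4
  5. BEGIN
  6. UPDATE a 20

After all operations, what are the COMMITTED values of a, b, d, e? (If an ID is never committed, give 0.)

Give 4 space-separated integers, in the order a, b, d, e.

Answer: 4 2 9 4

Derivation:
Initial committed: {b=8, d=9, e=4}
Op 1: BEGIN: in_txn=True, pending={}
Op 2: ROLLBACK: discarded pending []; in_txn=False
Op 3: UPDATE b=2 (auto-commit; committed b=2)
Op 4: UPDATE a=4 (auto-commit; committed a=4)
Op 5: BEGIN: in_txn=True, pending={}
Op 6: UPDATE a=20 (pending; pending now {a=20})
Final committed: {a=4, b=2, d=9, e=4}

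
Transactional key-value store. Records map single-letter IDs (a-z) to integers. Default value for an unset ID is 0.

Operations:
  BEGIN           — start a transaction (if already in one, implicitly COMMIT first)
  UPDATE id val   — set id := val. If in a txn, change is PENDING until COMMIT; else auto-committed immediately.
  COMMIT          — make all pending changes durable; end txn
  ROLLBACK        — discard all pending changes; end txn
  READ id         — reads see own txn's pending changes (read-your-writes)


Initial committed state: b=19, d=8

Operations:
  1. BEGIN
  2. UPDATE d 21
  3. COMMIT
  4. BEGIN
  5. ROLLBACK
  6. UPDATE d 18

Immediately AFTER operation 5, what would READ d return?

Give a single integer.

Answer: 21

Derivation:
Initial committed: {b=19, d=8}
Op 1: BEGIN: in_txn=True, pending={}
Op 2: UPDATE d=21 (pending; pending now {d=21})
Op 3: COMMIT: merged ['d'] into committed; committed now {b=19, d=21}
Op 4: BEGIN: in_txn=True, pending={}
Op 5: ROLLBACK: discarded pending []; in_txn=False
After op 5: visible(d) = 21 (pending={}, committed={b=19, d=21})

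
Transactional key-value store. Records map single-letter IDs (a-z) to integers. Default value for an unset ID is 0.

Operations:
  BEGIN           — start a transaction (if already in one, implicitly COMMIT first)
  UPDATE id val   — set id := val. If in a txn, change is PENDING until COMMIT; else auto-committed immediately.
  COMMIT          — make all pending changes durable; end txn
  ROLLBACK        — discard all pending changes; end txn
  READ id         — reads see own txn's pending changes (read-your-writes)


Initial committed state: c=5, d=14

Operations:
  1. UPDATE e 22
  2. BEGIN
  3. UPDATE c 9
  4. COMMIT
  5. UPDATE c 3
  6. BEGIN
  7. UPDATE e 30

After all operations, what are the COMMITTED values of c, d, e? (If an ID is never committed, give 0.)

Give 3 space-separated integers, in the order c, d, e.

Initial committed: {c=5, d=14}
Op 1: UPDATE e=22 (auto-commit; committed e=22)
Op 2: BEGIN: in_txn=True, pending={}
Op 3: UPDATE c=9 (pending; pending now {c=9})
Op 4: COMMIT: merged ['c'] into committed; committed now {c=9, d=14, e=22}
Op 5: UPDATE c=3 (auto-commit; committed c=3)
Op 6: BEGIN: in_txn=True, pending={}
Op 7: UPDATE e=30 (pending; pending now {e=30})
Final committed: {c=3, d=14, e=22}

Answer: 3 14 22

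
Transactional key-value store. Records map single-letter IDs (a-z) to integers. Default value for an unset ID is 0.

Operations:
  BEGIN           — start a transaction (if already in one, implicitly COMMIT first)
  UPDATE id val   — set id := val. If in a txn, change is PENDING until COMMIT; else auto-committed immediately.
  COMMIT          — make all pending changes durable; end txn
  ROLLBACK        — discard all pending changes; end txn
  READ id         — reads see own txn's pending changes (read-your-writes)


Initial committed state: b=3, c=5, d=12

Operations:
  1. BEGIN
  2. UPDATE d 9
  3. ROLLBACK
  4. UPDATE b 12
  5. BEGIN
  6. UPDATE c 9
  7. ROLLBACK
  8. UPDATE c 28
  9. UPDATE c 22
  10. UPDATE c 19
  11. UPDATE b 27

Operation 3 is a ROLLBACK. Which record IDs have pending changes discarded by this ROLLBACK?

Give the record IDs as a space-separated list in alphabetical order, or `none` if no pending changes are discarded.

Answer: d

Derivation:
Initial committed: {b=3, c=5, d=12}
Op 1: BEGIN: in_txn=True, pending={}
Op 2: UPDATE d=9 (pending; pending now {d=9})
Op 3: ROLLBACK: discarded pending ['d']; in_txn=False
Op 4: UPDATE b=12 (auto-commit; committed b=12)
Op 5: BEGIN: in_txn=True, pending={}
Op 6: UPDATE c=9 (pending; pending now {c=9})
Op 7: ROLLBACK: discarded pending ['c']; in_txn=False
Op 8: UPDATE c=28 (auto-commit; committed c=28)
Op 9: UPDATE c=22 (auto-commit; committed c=22)
Op 10: UPDATE c=19 (auto-commit; committed c=19)
Op 11: UPDATE b=27 (auto-commit; committed b=27)
ROLLBACK at op 3 discards: ['d']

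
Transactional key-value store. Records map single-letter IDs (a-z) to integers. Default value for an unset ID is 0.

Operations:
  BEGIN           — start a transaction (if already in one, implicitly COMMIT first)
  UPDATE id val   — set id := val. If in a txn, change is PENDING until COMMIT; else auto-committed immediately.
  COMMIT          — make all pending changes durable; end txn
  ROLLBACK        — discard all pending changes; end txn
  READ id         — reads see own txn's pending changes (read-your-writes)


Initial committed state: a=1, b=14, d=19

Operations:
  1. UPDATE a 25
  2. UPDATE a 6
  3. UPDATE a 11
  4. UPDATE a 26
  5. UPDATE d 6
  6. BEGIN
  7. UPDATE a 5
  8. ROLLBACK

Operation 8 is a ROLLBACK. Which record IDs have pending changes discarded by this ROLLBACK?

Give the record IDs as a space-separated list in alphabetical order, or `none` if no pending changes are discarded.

Initial committed: {a=1, b=14, d=19}
Op 1: UPDATE a=25 (auto-commit; committed a=25)
Op 2: UPDATE a=6 (auto-commit; committed a=6)
Op 3: UPDATE a=11 (auto-commit; committed a=11)
Op 4: UPDATE a=26 (auto-commit; committed a=26)
Op 5: UPDATE d=6 (auto-commit; committed d=6)
Op 6: BEGIN: in_txn=True, pending={}
Op 7: UPDATE a=5 (pending; pending now {a=5})
Op 8: ROLLBACK: discarded pending ['a']; in_txn=False
ROLLBACK at op 8 discards: ['a']

Answer: a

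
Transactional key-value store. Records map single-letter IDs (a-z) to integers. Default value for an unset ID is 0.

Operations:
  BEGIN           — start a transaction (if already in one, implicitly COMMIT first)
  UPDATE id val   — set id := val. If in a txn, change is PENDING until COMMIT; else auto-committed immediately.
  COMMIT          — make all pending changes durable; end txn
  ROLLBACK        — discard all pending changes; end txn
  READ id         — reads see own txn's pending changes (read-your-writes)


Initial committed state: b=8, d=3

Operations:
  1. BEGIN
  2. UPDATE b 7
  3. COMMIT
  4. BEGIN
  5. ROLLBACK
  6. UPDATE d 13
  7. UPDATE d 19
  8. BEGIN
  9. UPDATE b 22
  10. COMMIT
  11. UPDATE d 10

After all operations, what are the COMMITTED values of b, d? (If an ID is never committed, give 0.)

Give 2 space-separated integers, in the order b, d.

Initial committed: {b=8, d=3}
Op 1: BEGIN: in_txn=True, pending={}
Op 2: UPDATE b=7 (pending; pending now {b=7})
Op 3: COMMIT: merged ['b'] into committed; committed now {b=7, d=3}
Op 4: BEGIN: in_txn=True, pending={}
Op 5: ROLLBACK: discarded pending []; in_txn=False
Op 6: UPDATE d=13 (auto-commit; committed d=13)
Op 7: UPDATE d=19 (auto-commit; committed d=19)
Op 8: BEGIN: in_txn=True, pending={}
Op 9: UPDATE b=22 (pending; pending now {b=22})
Op 10: COMMIT: merged ['b'] into committed; committed now {b=22, d=19}
Op 11: UPDATE d=10 (auto-commit; committed d=10)
Final committed: {b=22, d=10}

Answer: 22 10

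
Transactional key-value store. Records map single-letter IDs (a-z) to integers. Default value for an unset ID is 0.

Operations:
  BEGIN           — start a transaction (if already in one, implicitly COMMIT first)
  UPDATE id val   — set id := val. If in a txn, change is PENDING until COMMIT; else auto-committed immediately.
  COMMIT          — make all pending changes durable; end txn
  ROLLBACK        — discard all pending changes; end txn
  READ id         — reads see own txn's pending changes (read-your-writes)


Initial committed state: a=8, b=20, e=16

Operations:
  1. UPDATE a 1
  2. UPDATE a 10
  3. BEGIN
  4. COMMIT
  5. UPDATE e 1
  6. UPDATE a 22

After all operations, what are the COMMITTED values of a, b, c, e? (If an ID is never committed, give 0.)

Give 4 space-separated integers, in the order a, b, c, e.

Initial committed: {a=8, b=20, e=16}
Op 1: UPDATE a=1 (auto-commit; committed a=1)
Op 2: UPDATE a=10 (auto-commit; committed a=10)
Op 3: BEGIN: in_txn=True, pending={}
Op 4: COMMIT: merged [] into committed; committed now {a=10, b=20, e=16}
Op 5: UPDATE e=1 (auto-commit; committed e=1)
Op 6: UPDATE a=22 (auto-commit; committed a=22)
Final committed: {a=22, b=20, e=1}

Answer: 22 20 0 1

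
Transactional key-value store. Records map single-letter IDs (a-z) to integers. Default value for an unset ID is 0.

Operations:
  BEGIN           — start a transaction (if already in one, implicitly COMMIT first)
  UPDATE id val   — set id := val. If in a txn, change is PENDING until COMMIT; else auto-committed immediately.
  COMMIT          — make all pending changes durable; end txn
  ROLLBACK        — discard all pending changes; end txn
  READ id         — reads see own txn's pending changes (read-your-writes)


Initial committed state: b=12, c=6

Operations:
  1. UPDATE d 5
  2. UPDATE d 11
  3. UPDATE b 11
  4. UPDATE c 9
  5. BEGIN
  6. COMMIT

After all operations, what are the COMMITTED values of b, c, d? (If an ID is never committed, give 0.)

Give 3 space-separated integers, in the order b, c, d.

Answer: 11 9 11

Derivation:
Initial committed: {b=12, c=6}
Op 1: UPDATE d=5 (auto-commit; committed d=5)
Op 2: UPDATE d=11 (auto-commit; committed d=11)
Op 3: UPDATE b=11 (auto-commit; committed b=11)
Op 4: UPDATE c=9 (auto-commit; committed c=9)
Op 5: BEGIN: in_txn=True, pending={}
Op 6: COMMIT: merged [] into committed; committed now {b=11, c=9, d=11}
Final committed: {b=11, c=9, d=11}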